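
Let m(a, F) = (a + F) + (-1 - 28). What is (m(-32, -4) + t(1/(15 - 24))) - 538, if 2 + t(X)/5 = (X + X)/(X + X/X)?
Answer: -2457/4 ≈ -614.25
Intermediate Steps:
m(a, F) = -29 + F + a (m(a, F) = (F + a) - 29 = -29 + F + a)
t(X) = -10 + 10*X/(1 + X) (t(X) = -10 + 5*((X + X)/(X + X/X)) = -10 + 5*((2*X)/(X + 1)) = -10 + 5*((2*X)/(1 + X)) = -10 + 5*(2*X/(1 + X)) = -10 + 10*X/(1 + X))
(m(-32, -4) + t(1/(15 - 24))) - 538 = ((-29 - 4 - 32) - 10/(1 + 1/(15 - 24))) - 538 = (-65 - 10/(1 + 1/(-9))) - 538 = (-65 - 10/(1 - ⅑)) - 538 = (-65 - 10/8/9) - 538 = (-65 - 10*9/8) - 538 = (-65 - 45/4) - 538 = -305/4 - 538 = -2457/4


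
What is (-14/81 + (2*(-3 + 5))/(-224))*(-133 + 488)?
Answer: -307075/4536 ≈ -67.697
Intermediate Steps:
(-14/81 + (2*(-3 + 5))/(-224))*(-133 + 488) = (-14*1/81 + (2*2)*(-1/224))*355 = (-14/81 + 4*(-1/224))*355 = (-14/81 - 1/56)*355 = -865/4536*355 = -307075/4536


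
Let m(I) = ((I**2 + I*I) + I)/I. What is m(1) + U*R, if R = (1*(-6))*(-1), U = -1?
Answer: -3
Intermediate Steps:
m(I) = (I + 2*I**2)/I (m(I) = ((I**2 + I**2) + I)/I = (2*I**2 + I)/I = (I + 2*I**2)/I)
R = 6 (R = -6*(-1) = 6)
m(1) + U*R = (1 + 2*1) - 1*6 = (1 + 2) - 6 = 3 - 6 = -3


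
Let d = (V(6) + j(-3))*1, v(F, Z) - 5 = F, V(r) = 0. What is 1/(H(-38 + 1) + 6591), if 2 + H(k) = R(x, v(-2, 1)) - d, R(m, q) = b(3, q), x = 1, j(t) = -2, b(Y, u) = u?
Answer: 1/6594 ≈ 0.00015165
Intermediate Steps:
v(F, Z) = 5 + F
R(m, q) = q
d = -2 (d = (0 - 2)*1 = -2*1 = -2)
H(k) = 3 (H(k) = -2 + ((5 - 2) - 1*(-2)) = -2 + (3 + 2) = -2 + 5 = 3)
1/(H(-38 + 1) + 6591) = 1/(3 + 6591) = 1/6594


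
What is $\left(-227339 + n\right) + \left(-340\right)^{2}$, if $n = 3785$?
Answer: $-107954$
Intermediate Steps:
$\left(-227339 + n\right) + \left(-340\right)^{2} = \left(-227339 + 3785\right) + \left(-340\right)^{2} = -223554 + 115600 = -107954$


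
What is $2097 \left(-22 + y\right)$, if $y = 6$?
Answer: $-33552$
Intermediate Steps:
$2097 \left(-22 + y\right) = 2097 \left(-22 + 6\right) = 2097 \left(-16\right) = -33552$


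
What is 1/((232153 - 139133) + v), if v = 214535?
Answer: 1/307555 ≈ 3.2515e-6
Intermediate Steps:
1/((232153 - 139133) + v) = 1/((232153 - 139133) + 214535) = 1/(93020 + 214535) = 1/307555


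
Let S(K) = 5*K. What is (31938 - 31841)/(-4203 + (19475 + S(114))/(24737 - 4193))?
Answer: -1992768/86326387 ≈ -0.023084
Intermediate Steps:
(31938 - 31841)/(-4203 + (19475 + S(114))/(24737 - 4193)) = (31938 - 31841)/(-4203 + (19475 + 5*114)/(24737 - 4193)) = 97/(-4203 + (19475 + 570)/20544) = 97/(-4203 + 20045*(1/20544)) = 97/(-4203 + 20045/20544) = 97/(-86326387/20544) = 97*(-20544/86326387) = -1992768/86326387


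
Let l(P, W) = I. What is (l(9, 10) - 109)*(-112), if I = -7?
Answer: 12992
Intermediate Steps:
l(P, W) = -7
(l(9, 10) - 109)*(-112) = (-7 - 109)*(-112) = -116*(-112) = 12992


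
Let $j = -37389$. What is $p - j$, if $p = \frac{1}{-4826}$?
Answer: $\frac{180439313}{4826} \approx 37389.0$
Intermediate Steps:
$p = - \frac{1}{4826} \approx -0.00020721$
$p - j = - \frac{1}{4826} - -37389 = - \frac{1}{4826} + 37389 = \frac{180439313}{4826}$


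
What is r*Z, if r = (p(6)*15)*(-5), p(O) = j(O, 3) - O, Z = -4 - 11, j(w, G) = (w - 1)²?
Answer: 21375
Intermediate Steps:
j(w, G) = (-1 + w)²
Z = -15
p(O) = (-1 + O)² - O
r = -1425 (r = (((-1 + 6)² - 1*6)*15)*(-5) = ((5² - 6)*15)*(-5) = ((25 - 6)*15)*(-5) = (19*15)*(-5) = 285*(-5) = -1425)
r*Z = -1425*(-15) = 21375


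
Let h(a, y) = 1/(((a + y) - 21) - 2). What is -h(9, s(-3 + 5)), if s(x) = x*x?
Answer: 1/10 ≈ 0.10000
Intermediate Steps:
s(x) = x**2
h(a, y) = 1/(-23 + a + y) (h(a, y) = 1/((-21 + a + y) - 2) = 1/(-23 + a + y))
-h(9, s(-3 + 5)) = -1/(-23 + 9 + (-3 + 5)**2) = -1/(-23 + 9 + 2**2) = -1/(-23 + 9 + 4) = -1/(-10) = -1*(-1/10) = 1/10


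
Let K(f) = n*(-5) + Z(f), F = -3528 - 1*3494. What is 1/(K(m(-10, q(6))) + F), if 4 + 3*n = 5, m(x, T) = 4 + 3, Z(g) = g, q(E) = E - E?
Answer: -3/21050 ≈ -0.00014252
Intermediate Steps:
q(E) = 0
m(x, T) = 7
n = ⅓ (n = -4/3 + (⅓)*5 = -4/3 + 5/3 = ⅓ ≈ 0.33333)
F = -7022 (F = -3528 - 3494 = -7022)
K(f) = -5/3 + f (K(f) = (⅓)*(-5) + f = -5/3 + f)
1/(K(m(-10, q(6))) + F) = 1/((-5/3 + 7) - 7022) = 1/(16/3 - 7022) = 1/(-21050/3) = -3/21050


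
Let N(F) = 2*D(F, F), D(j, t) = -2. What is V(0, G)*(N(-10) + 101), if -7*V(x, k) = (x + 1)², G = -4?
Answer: -97/7 ≈ -13.857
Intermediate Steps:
V(x, k) = -(1 + x)²/7 (V(x, k) = -(x + 1)²/7 = -(1 + x)²/7)
N(F) = -4 (N(F) = 2*(-2) = -4)
V(0, G)*(N(-10) + 101) = (-(1 + 0)²/7)*(-4 + 101) = -⅐*1²*97 = -⅐*1*97 = -⅐*97 = -97/7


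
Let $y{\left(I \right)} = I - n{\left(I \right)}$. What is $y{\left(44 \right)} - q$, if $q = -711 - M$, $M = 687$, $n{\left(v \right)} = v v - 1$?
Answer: $-493$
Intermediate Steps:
$n{\left(v \right)} = -1 + v^{2}$ ($n{\left(v \right)} = v^{2} - 1 = -1 + v^{2}$)
$y{\left(I \right)} = 1 + I - I^{2}$ ($y{\left(I \right)} = I - \left(-1 + I^{2}\right) = 1 + I - I^{2}$)
$q = -1398$ ($q = -711 - 687 = -1398$)
$y{\left(44 \right)} - q = \left(1 + 44 - 44^{2}\right) - -1398 = \left(1 + 44 - 1936\right) + 1398 = -1891 + 1398 = -493$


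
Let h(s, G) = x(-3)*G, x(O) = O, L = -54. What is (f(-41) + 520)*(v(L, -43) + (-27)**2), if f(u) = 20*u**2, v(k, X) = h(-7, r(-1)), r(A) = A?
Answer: 24990480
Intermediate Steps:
h(s, G) = -3*G
v(k, X) = 3 (v(k, X) = -3*(-1) = 3)
(f(-41) + 520)*(v(L, -43) + (-27)**2) = (20*(-41)**2 + 520)*(3 + (-27)**2) = (20*1681 + 520)*(3 + 729) = (33620 + 520)*732 = 34140*732 = 24990480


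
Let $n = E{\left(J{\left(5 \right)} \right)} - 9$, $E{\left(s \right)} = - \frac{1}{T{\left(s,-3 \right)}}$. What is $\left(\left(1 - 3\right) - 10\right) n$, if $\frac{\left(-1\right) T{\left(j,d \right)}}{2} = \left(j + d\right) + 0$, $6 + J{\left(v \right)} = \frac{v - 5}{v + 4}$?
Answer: $\frac{326}{3} \approx 108.67$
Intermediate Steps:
$J{\left(v \right)} = -6 + \frac{-5 + v}{4 + v}$ ($J{\left(v \right)} = -6 + \frac{v - 5}{v + 4} = -6 + \frac{-5 + v}{4 + v}$)
$T{\left(j,d \right)} = - 2 d - 2 j$ ($T{\left(j,d \right)} = - 2 \left(\left(j + d\right) + 0\right) = - 2 \left(\left(d + j\right) + 0\right) = - 2 \left(d + j\right) = - 2 d - 2 j$)
$E{\left(s \right)} = - \frac{1}{6 - 2 s}$ ($E{\left(s \right)} = - \frac{1}{\left(-2\right) \left(-3\right) - 2 s} = - \frac{1}{6 - 2 s}$)
$n = - \frac{163}{18}$ ($n = \frac{1}{2 \left(-3 + \frac{-29 - 25}{4 + 5}\right)} - 9 = \frac{1}{2 \left(-3 + \frac{-29 - 25}{9}\right)} - 9 = \frac{1}{2 \left(-3 + \frac{1}{9} \left(-54\right)\right)} - 9 = \frac{1}{2 \left(-3 - 6\right)} - 9 = \frac{1}{2 \left(-9\right)} - 9 = \frac{1}{2} \left(- \frac{1}{9}\right) - 9 = - \frac{1}{18} - 9 = - \frac{163}{18} \approx -9.0556$)
$\left(\left(1 - 3\right) - 10\right) n = \left(\left(1 - 3\right) - 10\right) \left(- \frac{163}{18}\right) = \left(-2 - 10\right) \left(- \frac{163}{18}\right) = \left(-12\right) \left(- \frac{163}{18}\right) = \frac{326}{3}$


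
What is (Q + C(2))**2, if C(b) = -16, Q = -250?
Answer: 70756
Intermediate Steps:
(Q + C(2))**2 = (-250 - 16)**2 = (-266)**2 = 70756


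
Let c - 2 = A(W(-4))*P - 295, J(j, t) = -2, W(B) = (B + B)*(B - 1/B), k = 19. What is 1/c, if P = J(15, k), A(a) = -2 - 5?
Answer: -1/279 ≈ -0.0035842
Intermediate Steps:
W(B) = 2*B*(B - 1/B) (W(B) = (2*B)*(B - 1/B) = 2*B*(B - 1/B))
A(a) = -7
P = -2
c = -279 (c = 2 + (-7*(-2) - 295) = 2 + (14 - 295) = 2 - 281 = -279)
1/c = 1/(-279) = -1/279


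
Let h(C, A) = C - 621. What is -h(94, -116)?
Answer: 527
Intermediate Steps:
h(C, A) = -621 + C
-h(94, -116) = -(-621 + 94) = -1*(-527) = 527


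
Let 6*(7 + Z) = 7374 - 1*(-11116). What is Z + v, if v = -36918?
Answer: -101530/3 ≈ -33843.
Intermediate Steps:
Z = 9224/3 (Z = -7 + (7374 - 1*(-11116))/6 = -7 + (7374 + 11116)/6 = -7 + (⅙)*18490 = -7 + 9245/3 = 9224/3 ≈ 3074.7)
Z + v = 9224/3 - 36918 = -101530/3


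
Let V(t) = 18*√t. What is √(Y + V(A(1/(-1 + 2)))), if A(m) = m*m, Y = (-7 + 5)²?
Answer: √22 ≈ 4.6904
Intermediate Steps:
Y = 4 (Y = (-2)² = 4)
A(m) = m²
√(Y + V(A(1/(-1 + 2)))) = √(4 + 18*√((1/(-1 + 2))²)) = √(4 + 18*√((1/1)²)) = √(4 + 18*√(1²)) = √(4 + 18*√1) = √(4 + 18*1) = √(4 + 18) = √22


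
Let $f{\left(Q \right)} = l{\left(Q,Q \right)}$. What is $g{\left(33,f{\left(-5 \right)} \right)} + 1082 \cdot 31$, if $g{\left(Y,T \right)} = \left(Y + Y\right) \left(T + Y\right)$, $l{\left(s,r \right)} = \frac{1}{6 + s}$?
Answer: $35786$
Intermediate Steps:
$f{\left(Q \right)} = \frac{1}{6 + Q}$
$g{\left(Y,T \right)} = 2 Y \left(T + Y\right)$
$g{\left(33,f{\left(-5 \right)} \right)} + 1082 \cdot 31 = 2 \cdot 33 \left(\frac{1}{6 - 5} + 33\right) + 1082 \cdot 31 = 2 \cdot 33 \left(1^{-1} + 33\right) + 33542 = 2 \cdot 33 \left(1 + 33\right) + 33542 = 2 \cdot 33 \cdot 34 + 33542 = 2244 + 33542 = 35786$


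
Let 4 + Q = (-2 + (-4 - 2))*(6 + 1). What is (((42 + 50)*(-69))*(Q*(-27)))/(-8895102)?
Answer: 1713960/1482517 ≈ 1.1561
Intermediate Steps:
Q = -60 (Q = -4 + (-2 + (-4 - 2))*(6 + 1) = -4 + (-2 - 6)*7 = -4 - 8*7 = -4 - 56 = -60)
(((42 + 50)*(-69))*(Q*(-27)))/(-8895102) = (((42 + 50)*(-69))*(-60*(-27)))/(-8895102) = ((92*(-69))*1620)*(-1/8895102) = -6348*1620*(-1/8895102) = -10283760*(-1/8895102) = 1713960/1482517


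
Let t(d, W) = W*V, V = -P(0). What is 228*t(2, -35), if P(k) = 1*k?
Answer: 0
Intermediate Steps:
P(k) = k
V = 0 (V = -1*0 = 0)
t(d, W) = 0 (t(d, W) = W*0 = 0)
228*t(2, -35) = 228*0 = 0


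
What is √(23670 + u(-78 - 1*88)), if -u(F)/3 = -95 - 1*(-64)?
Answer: 89*√3 ≈ 154.15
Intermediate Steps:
u(F) = 93 (u(F) = -3*(-95 - 1*(-64)) = -3*(-95 + 64) = -3*(-31) = 93)
√(23670 + u(-78 - 1*88)) = √(23670 + 93) = √23763 = 89*√3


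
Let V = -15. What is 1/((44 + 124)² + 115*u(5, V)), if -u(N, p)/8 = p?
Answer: 1/42024 ≈ 2.3796e-5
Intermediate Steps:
u(N, p) = -8*p
1/((44 + 124)² + 115*u(5, V)) = 1/((44 + 124)² + 115*(-8*(-15))) = 1/(168² + 115*120) = 1/(28224 + 13800) = 1/42024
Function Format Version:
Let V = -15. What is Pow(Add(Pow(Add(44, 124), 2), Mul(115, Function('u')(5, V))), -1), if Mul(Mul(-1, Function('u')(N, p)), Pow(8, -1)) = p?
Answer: Rational(1, 42024) ≈ 2.3796e-5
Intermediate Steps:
Function('u')(N, p) = Mul(-8, p)
Pow(Add(Pow(Add(44, 124), 2), Mul(115, Function('u')(5, V))), -1) = Pow(Add(Pow(Add(44, 124), 2), Mul(115, Mul(-8, -15))), -1) = Pow(Add(Pow(168, 2), Mul(115, 120)), -1) = Pow(Add(28224, 13800), -1) = Pow(42024, -1) = Rational(1, 42024)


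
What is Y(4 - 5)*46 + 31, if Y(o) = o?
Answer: -15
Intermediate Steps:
Y(4 - 5)*46 + 31 = (4 - 5)*46 + 31 = -1*46 + 31 = -46 + 31 = -15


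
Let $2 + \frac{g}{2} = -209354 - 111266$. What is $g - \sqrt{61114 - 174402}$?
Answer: $-641244 - 238 i \sqrt{2} \approx -6.4124 \cdot 10^{5} - 336.58 i$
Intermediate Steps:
$g = -641244$ ($g = -4 + 2 \left(-209354 - 111266\right) = -4 + 2 \left(-320620\right) = -4 - 641240 = -641244$)
$g - \sqrt{61114 - 174402} = -641244 - \sqrt{61114 - 174402} = -641244 - \sqrt{-113288} = -641244 - 238 i \sqrt{2}$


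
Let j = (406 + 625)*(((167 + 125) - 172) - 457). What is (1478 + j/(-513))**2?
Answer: 1222486246921/263169 ≈ 4.6452e+6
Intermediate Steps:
j = -347447 (j = 1031*((292 - 172) - 457) = 1031*(120 - 457) = 1031*(-337) = -347447)
(1478 + j/(-513))**2 = (1478 - 347447/(-513))**2 = (1478 - 347447*(-1/513))**2 = (1478 + 347447/513)**2 = (1105661/513)**2 = 1222486246921/263169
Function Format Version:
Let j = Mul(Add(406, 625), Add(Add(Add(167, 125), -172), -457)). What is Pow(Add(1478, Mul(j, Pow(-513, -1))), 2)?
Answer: Rational(1222486246921, 263169) ≈ 4.6452e+6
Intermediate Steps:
j = -347447 (j = Mul(1031, Add(Add(292, -172), -457)) = Mul(1031, Add(120, -457)) = Mul(1031, -337) = -347447)
Pow(Add(1478, Mul(j, Pow(-513, -1))), 2) = Pow(Add(1478, Mul(-347447, Pow(-513, -1))), 2) = Pow(Add(1478, Mul(-347447, Rational(-1, 513))), 2) = Pow(Add(1478, Rational(347447, 513)), 2) = Pow(Rational(1105661, 513), 2) = Rational(1222486246921, 263169)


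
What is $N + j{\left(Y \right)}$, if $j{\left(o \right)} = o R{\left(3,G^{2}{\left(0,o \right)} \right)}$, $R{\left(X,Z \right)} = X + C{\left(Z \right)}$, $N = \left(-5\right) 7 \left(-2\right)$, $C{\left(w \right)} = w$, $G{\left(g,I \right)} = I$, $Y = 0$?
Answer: $70$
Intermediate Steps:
$N = 70$ ($N = \left(-35\right) \left(-2\right) = 70$)
$R{\left(X,Z \right)} = X + Z$
$j{\left(o \right)} = o \left(3 + o^{2}\right)$
$N + j{\left(Y \right)} = 70 + 0 \left(3 + 0^{2}\right) = 70 + 0 \left(3 + 0\right) = 70 + 0 \cdot 3 = 70 + 0 = 70$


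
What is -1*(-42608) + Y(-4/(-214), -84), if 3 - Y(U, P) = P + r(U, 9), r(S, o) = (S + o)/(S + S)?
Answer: 169815/4 ≈ 42454.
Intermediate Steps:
r(S, o) = (S + o)/(2*S) (r(S, o) = (S + o)/((2*S)) = (S + o)*(1/(2*S)) = (S + o)/(2*S))
Y(U, P) = 3 - P - (9 + U)/(2*U) (Y(U, P) = 3 - (P + (U + 9)/(2*U)) = 3 - (P + (9 + U)/(2*U)) = 3 + (-P - (9 + U)/(2*U)) = 3 - P - (9 + U)/(2*U))
-1*(-42608) + Y(-4/(-214), -84) = -1*(-42608) + (5/2 - 1*(-84) - 9/(2*((-4/(-214))))) = 42608 + (5/2 + 84 - 9/(2*((-4*(-1/214))))) = 42608 + (5/2 + 84 - 9/(2*2/107)) = 42608 + (5/2 + 84 - 9/2*107/2) = 42608 + (5/2 + 84 - 963/4) = 42608 - 617/4 = 169815/4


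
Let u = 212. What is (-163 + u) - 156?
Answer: -107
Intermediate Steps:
(-163 + u) - 156 = (-163 + 212) - 156 = 49 - 156 = -107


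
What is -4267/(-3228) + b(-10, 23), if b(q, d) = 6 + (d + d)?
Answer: 172123/3228 ≈ 53.322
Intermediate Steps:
b(q, d) = 6 + 2*d
-4267/(-3228) + b(-10, 23) = -4267/(-3228) + (6 + 2*23) = -4267*(-1/3228) + (6 + 46) = 4267/3228 + 52 = 172123/3228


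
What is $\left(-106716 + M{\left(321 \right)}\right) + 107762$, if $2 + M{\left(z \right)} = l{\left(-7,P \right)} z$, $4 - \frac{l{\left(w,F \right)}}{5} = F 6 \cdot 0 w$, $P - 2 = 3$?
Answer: $7464$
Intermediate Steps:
$P = 5$ ($P = 2 + 3 = 5$)
$l{\left(w,F \right)} = 20$ ($l{\left(w,F \right)} = 20 - 5 F 6 \cdot 0 w = 20 - 5 \cdot 6 F 0 w = 20 - 5 \cdot 0 w = 20 - 0 = 20 + 0 = 20$)
$M{\left(z \right)} = -2 + 20 z$
$\left(-106716 + M{\left(321 \right)}\right) + 107762 = \left(-106716 + \left(-2 + 20 \cdot 321\right)\right) + 107762 = \left(-106716 + \left(-2 + 6420\right)\right) + 107762 = \left(-106716 + 6418\right) + 107762 = -100298 + 107762 = 7464$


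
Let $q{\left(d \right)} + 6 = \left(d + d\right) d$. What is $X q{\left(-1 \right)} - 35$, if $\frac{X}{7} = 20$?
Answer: $-595$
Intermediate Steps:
$q{\left(d \right)} = -6 + 2 d^{2}$ ($q{\left(d \right)} = -6 + \left(d + d\right) d = -6 + 2 d d = -6 + 2 d^{2}$)
$X = 140$ ($X = 7 \cdot 20 = 140$)
$X q{\left(-1 \right)} - 35 = 140 \left(-6 + 2 \left(-1\right)^{2}\right) - 35 = 140 \left(-6 + 2 \cdot 1\right) - 35 = 140 \left(-6 + 2\right) - 35 = 140 \left(-4\right) - 35 = -560 - 35 = -595$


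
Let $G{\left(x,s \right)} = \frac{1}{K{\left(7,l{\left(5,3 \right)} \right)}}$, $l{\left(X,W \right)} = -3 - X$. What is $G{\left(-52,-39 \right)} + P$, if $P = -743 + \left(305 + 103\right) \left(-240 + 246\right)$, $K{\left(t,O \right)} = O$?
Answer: $\frac{13639}{8} \approx 1704.9$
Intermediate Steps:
$G{\left(x,s \right)} = - \frac{1}{8}$ ($G{\left(x,s \right)} = \frac{1}{-3 - 5} = \frac{1}{-8} = - \frac{1}{8}$)
$P = 1705$ ($P = -743 + 408 \cdot 6 = -743 + 2448 = 1705$)
$G{\left(-52,-39 \right)} + P = - \frac{1}{8} + 1705 = \frac{13639}{8}$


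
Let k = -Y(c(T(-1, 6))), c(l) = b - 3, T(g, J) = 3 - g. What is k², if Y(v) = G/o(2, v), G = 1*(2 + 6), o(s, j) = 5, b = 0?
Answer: 64/25 ≈ 2.5600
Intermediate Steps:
G = 8 (G = 1*8 = 8)
c(l) = -3 (c(l) = 0 - 3 = -3)
Y(v) = 8/5
k = -8/5 (k = -1*8/5 = -8/5 ≈ -1.6000)
k² = (-8/5)² = 64/25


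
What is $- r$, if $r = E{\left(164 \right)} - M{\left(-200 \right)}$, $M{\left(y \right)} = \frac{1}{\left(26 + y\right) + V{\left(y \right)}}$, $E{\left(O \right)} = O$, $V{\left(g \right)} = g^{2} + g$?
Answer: $- \frac{6498663}{39626} \approx -164.0$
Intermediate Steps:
$V{\left(g \right)} = g + g^{2}$
$M{\left(y \right)} = \frac{1}{26 + y + y \left(1 + y\right)}$ ($M{\left(y \right)} = \frac{1}{\left(26 + y\right) + y \left(1 + y\right)} = \frac{1}{26 + y + y \left(1 + y\right)}$)
$r = \frac{6498663}{39626}$ ($r = 164 - \frac{1}{26 - 200 - 200 \left(1 - 200\right)} = 164 - \frac{1}{26 - 200 - -39800} = 164 - \frac{1}{26 - 200 + 39800} = 164 - \frac{1}{39626} = \frac{6498663}{39626} \approx 164.0$)
$- r = \left(-1\right) \frac{6498663}{39626} = - \frac{6498663}{39626}$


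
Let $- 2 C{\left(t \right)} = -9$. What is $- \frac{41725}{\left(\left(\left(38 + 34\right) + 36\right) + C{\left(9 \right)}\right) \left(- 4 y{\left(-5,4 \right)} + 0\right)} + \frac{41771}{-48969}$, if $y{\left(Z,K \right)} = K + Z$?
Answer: $- \frac{3054857}{32646} \approx -93.575$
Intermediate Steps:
$C{\left(t \right)} = \frac{9}{2}$ ($C{\left(t \right)} = \left(- \frac{1}{2}\right) \left(-9\right) = \frac{9}{2}$)
$- \frac{41725}{\left(\left(\left(38 + 34\right) + 36\right) + C{\left(9 \right)}\right) \left(- 4 y{\left(-5,4 \right)} + 0\right)} + \frac{41771}{-48969} = - \frac{41725}{\left(\left(\left(38 + 34\right) + 36\right) + \frac{9}{2}\right) \left(- 4 \left(4 - 5\right) + 0\right)} + \frac{41771}{-48969} = - \frac{41725}{\left(\left(72 + 36\right) + \frac{9}{2}\right) \left(\left(-4\right) \left(-1\right) + 0\right)} + 41771 \left(- \frac{1}{48969}\right) = - \frac{41725}{\left(108 + \frac{9}{2}\right) \left(4 + 0\right)} - \frac{41771}{48969} = - \frac{41725}{\frac{225}{2} \cdot 4} - \frac{41771}{48969} = - \frac{41725}{450} - \frac{41771}{48969} = \left(-41725\right) \frac{1}{450} - \frac{41771}{48969} = - \frac{1669}{18} - \frac{41771}{48969} = - \frac{3054857}{32646}$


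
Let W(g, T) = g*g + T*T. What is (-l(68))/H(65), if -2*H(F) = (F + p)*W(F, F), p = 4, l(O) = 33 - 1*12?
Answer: 7/97175 ≈ 7.2035e-5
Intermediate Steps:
l(O) = 21 (l(O) = 33 - 12 = 21)
W(g, T) = T² + g² (W(g, T) = g² + T² = T² + g²)
H(F) = -F²*(4 + F) (H(F) = -(F + 4)*(F² + F²)/2 = -(4 + F)*2*F²/2 = -F²*(4 + F))
(-l(68))/H(65) = (-1*21)/((65²*(-4 - 1*65))) = -21*1/(4225*(-4 - 65)) = -21/(4225*(-69)) = -21/(-291525) = -21*(-1/291525) = 7/97175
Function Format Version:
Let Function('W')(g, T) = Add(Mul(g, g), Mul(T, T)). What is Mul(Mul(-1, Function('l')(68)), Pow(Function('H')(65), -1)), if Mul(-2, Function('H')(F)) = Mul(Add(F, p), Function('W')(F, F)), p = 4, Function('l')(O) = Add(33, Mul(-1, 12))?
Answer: Rational(7, 97175) ≈ 7.2035e-5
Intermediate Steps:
Function('l')(O) = 21 (Function('l')(O) = Add(33, -12) = 21)
Function('W')(g, T) = Add(Pow(T, 2), Pow(g, 2)) (Function('W')(g, T) = Add(Pow(g, 2), Pow(T, 2)) = Add(Pow(T, 2), Pow(g, 2)))
Function('H')(F) = Mul(-1, Pow(F, 2), Add(4, F)) (Function('H')(F) = Mul(Rational(-1, 2), Mul(Add(F, 4), Add(Pow(F, 2), Pow(F, 2)))) = Mul(Rational(-1, 2), Mul(Add(4, F), Mul(2, Pow(F, 2)))) = Mul(Rational(-1, 2), Mul(2, Pow(F, 2), Add(4, F))) = Mul(-1, Pow(F, 2), Add(4, F)))
Mul(Mul(-1, Function('l')(68)), Pow(Function('H')(65), -1)) = Mul(Mul(-1, 21), Pow(Mul(Pow(65, 2), Add(-4, Mul(-1, 65))), -1)) = Mul(-21, Pow(Mul(4225, Add(-4, -65)), -1)) = Mul(-21, Pow(Mul(4225, -69), -1)) = Mul(-21, Pow(-291525, -1)) = Mul(-21, Rational(-1, 291525)) = Rational(7, 97175)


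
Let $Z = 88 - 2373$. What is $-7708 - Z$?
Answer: $-5423$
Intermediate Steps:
$Z = -2285$ ($Z = 88 - 2373 = -2285$)
$-7708 - Z = -7708 - -2285 = -7708 + 2285 = -5423$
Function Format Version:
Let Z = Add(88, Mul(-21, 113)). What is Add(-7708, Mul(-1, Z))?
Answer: -5423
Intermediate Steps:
Z = -2285 (Z = Add(88, -2373) = -2285)
Add(-7708, Mul(-1, Z)) = Add(-7708, Mul(-1, -2285)) = Add(-7708, 2285) = -5423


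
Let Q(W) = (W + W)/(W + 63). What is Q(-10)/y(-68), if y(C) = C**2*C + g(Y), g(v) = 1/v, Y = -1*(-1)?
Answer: 20/16664843 ≈ 1.2001e-6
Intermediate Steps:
Y = 1
Q(W) = 2*W/(63 + W) (Q(W) = (2*W)/(63 + W) = 2*W/(63 + W))
y(C) = 1 + C**3 (y(C) = C**2*C + 1/1 = C**3 + 1 = 1 + C**3)
Q(-10)/y(-68) = (2*(-10)/(63 - 10))/(1 + (-68)**3) = (2*(-10)/53)/(1 - 314432) = (2*(-10)*(1/53))/(-314431) = -20/53*(-1/314431) = 20/16664843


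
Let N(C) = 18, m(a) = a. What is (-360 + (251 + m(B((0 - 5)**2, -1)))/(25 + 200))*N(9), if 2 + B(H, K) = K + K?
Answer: -161506/25 ≈ -6460.2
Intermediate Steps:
B(H, K) = -2 + 2*K (B(H, K) = -2 + (K + K) = -2 + 2*K)
(-360 + (251 + m(B((0 - 5)**2, -1)))/(25 + 200))*N(9) = (-360 + (251 + (-2 + 2*(-1)))/(25 + 200))*18 = (-360 + (251 + (-2 - 2))/225)*18 = (-360 + (251 - 4)*(1/225))*18 = (-360 + 247*(1/225))*18 = (-360 + 247/225)*18 = -80753/225*18 = -161506/25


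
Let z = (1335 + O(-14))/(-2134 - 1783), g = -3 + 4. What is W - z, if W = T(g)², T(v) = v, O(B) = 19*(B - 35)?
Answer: 4321/3917 ≈ 1.1031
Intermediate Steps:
g = 1
O(B) = -665 + 19*B (O(B) = 19*(-35 + B) = -665 + 19*B)
W = 1 (W = 1² = 1)
z = -404/3917 (z = (1335 + (-665 + 19*(-14)))/(-2134 - 1783) = (1335 + (-665 - 266))/(-3917) = (1335 - 931)*(-1/3917) = 404*(-1/3917) = -404/3917 ≈ -0.10314)
W - z = 1 - 1*(-404/3917) = 1 + 404/3917 = 4321/3917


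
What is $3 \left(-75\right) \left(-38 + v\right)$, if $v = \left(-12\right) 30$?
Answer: $89550$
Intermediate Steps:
$v = -360$
$3 \left(-75\right) \left(-38 + v\right) = 3 \left(-75\right) \left(-38 - 360\right) = \left(-225\right) \left(-398\right) = 89550$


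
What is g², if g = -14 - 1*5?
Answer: 361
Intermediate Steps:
g = -19 (g = -14 - 5 = -19)
g² = (-19)² = 361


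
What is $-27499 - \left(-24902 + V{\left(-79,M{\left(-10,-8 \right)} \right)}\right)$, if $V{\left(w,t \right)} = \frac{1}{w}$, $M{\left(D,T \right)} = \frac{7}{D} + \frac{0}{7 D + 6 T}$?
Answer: $- \frac{205162}{79} \approx -2597.0$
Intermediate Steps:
$M{\left(D,T \right)} = \frac{7}{D}$ ($M{\left(D,T \right)} = \frac{7}{D} + \frac{0}{6 T + 7 D} = \frac{7}{D} + 0 = \frac{7}{D}$)
$-27499 - \left(-24902 + V{\left(-79,M{\left(-10,-8 \right)} \right)}\right) = -27499 - \left(-24902 + \frac{1}{-79}\right) = -27499 - \left(-24902 - \frac{1}{79}\right) = -27499 - - \frac{1967259}{79} = -27499 + \frac{1967259}{79} = - \frac{205162}{79}$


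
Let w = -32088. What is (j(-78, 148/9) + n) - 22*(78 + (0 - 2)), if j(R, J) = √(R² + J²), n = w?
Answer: -33760 + 2*√128677/9 ≈ -33680.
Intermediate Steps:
n = -32088
j(R, J) = √(J² + R²)
(j(-78, 148/9) + n) - 22*(78 + (0 - 2)) = (√((148/9)² + (-78)²) - 32088) - 22*(78 + (0 - 2)) = (√((148*(⅑))² + 6084) - 32088) - 22*(78 - 2) = (√((148/9)² + 6084) - 32088) - 22*76 = (√(21904/81 + 6084) - 32088) - 1672 = (√(514708/81) - 32088) - 1672 = (2*√128677/9 - 32088) - 1672 = (-32088 + 2*√128677/9) - 1672 = -33760 + 2*√128677/9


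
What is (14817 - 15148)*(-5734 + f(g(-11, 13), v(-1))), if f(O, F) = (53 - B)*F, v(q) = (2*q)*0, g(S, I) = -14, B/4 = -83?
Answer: 1897954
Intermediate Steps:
B = -332 (B = 4*(-83) = -332)
v(q) = 0
f(O, F) = 385*F (f(O, F) = (53 - 1*(-332))*F = (53 + 332)*F = 385*F)
(14817 - 15148)*(-5734 + f(g(-11, 13), v(-1))) = (14817 - 15148)*(-5734 + 385*0) = -331*(-5734 + 0) = -331*(-5734) = 1897954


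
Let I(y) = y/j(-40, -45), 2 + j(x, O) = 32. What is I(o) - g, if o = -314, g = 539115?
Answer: -8086882/15 ≈ -5.3913e+5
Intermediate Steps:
j(x, O) = 30 (j(x, O) = -2 + 32 = 30)
I(y) = y/30
I(o) - g = (1/30)*(-314) - 1*539115 = -157/15 - 539115 = -8086882/15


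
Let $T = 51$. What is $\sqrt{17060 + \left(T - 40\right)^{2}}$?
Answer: $3 \sqrt{1909} \approx 131.08$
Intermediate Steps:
$\sqrt{17060 + \left(T - 40\right)^{2}} = \sqrt{17060 + \left(51 - 40\right)^{2}} = \sqrt{17060 + 11^{2}} = \sqrt{17060 + 121} = \sqrt{17181} = 3 \sqrt{1909}$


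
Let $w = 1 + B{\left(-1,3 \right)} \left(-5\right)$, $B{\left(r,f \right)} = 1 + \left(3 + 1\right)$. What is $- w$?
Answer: $24$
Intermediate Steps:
$B{\left(r,f \right)} = 5$ ($B{\left(r,f \right)} = 1 + 4 = 5$)
$w = -24$ ($w = 1 + 5 \left(-5\right) = 1 - 25 = -24$)
$- w = \left(-1\right) \left(-24\right) = 24$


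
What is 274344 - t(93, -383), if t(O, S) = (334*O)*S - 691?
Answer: 12171781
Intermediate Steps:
t(O, S) = -691 + 334*O*S (t(O, S) = 334*O*S - 691 = -691 + 334*O*S)
274344 - t(93, -383) = 274344 - (-691 + 334*93*(-383)) = 274344 - (-691 - 11896746) = 274344 - 1*(-11897437) = 274344 + 11897437 = 12171781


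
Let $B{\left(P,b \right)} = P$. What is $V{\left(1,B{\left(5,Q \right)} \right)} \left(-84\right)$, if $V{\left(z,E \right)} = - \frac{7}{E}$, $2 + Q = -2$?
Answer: $\frac{588}{5} \approx 117.6$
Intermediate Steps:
$Q = -4$ ($Q = -2 - 2 = -4$)
$V{\left(1,B{\left(5,Q \right)} \right)} \left(-84\right) = - \frac{7}{5} \left(-84\right) = \left(-7\right) \frac{1}{5} \left(-84\right) = \left(- \frac{7}{5}\right) \left(-84\right) = \frac{588}{5}$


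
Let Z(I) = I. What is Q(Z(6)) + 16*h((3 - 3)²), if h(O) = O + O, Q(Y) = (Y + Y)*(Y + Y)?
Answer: 144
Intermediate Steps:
Q(Y) = 4*Y² (Q(Y) = (2*Y)*(2*Y) = 4*Y²)
h(O) = 2*O
Q(Z(6)) + 16*h((3 - 3)²) = 4*6² + 16*(2*(3 - 3)²) = 4*36 + 16*(2*0²) = 144 + 16*(2*0) = 144 + 16*0 = 144 + 0 = 144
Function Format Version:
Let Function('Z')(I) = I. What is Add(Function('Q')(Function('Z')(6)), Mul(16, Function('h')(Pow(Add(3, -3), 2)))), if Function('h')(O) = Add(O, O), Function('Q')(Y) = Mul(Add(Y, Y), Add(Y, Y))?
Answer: 144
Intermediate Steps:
Function('Q')(Y) = Mul(4, Pow(Y, 2)) (Function('Q')(Y) = Mul(Mul(2, Y), Mul(2, Y)) = Mul(4, Pow(Y, 2)))
Function('h')(O) = Mul(2, O)
Add(Function('Q')(Function('Z')(6)), Mul(16, Function('h')(Pow(Add(3, -3), 2)))) = Add(Mul(4, Pow(6, 2)), Mul(16, Mul(2, Pow(Add(3, -3), 2)))) = Add(Mul(4, 36), Mul(16, Mul(2, Pow(0, 2)))) = Add(144, Mul(16, Mul(2, 0))) = Add(144, Mul(16, 0)) = Add(144, 0) = 144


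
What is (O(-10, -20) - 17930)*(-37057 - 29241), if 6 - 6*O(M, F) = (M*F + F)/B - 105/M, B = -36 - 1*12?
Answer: 4754925709/4 ≈ 1.1887e+9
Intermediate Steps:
B = -48 (B = -36 - 12 = -48)
O(M, F) = 1 + F/288 + 35/(2*M) + F*M/288 (O(M, F) = 1 - ((M*F + F)/(-48) - 105/M)/6 = 1 - ((F*M + F)*(-1/48) - 105/M)/6 = 1 - ((F + F*M)*(-1/48) - 105/M)/6 = 1 - ((-F/48 - F*M/48) - 105/M)/6 = 1 - (-105/M - F/48 - F*M/48)/6 = 1 + (F/288 + 35/(2*M) + F*M/288) = 1 + F/288 + 35/(2*M) + F*M/288)
(O(-10, -20) - 17930)*(-37057 - 29241) = ((1/288)*(5040 - 10*(288 - 20 - 20*(-10)))/(-10) - 17930)*(-37057 - 29241) = ((1/288)*(-⅒)*(5040 - 10*(288 - 20 + 200)) - 17930)*(-66298) = ((1/288)*(-⅒)*(5040 - 10*468) - 17930)*(-66298) = ((1/288)*(-⅒)*(5040 - 4680) - 17930)*(-66298) = ((1/288)*(-⅒)*360 - 17930)*(-66298) = (-⅛ - 17930)*(-66298) = -143441/8*(-66298) = 4754925709/4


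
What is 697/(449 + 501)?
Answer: 697/950 ≈ 0.73368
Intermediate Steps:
697/(449 + 501) = 697/950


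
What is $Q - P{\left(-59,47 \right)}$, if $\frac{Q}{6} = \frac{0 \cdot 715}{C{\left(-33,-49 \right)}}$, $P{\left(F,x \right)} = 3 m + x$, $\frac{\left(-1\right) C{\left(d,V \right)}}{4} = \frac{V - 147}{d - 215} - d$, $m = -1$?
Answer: $-44$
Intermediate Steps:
$C{\left(d,V \right)} = 4 d - \frac{4 \left(-147 + V\right)}{-215 + d}$ ($C{\left(d,V \right)} = - 4 \left(\frac{V - 147}{d - 215} - d\right) = - 4 \left(\frac{-147 + V}{-215 + d} - d\right) = - 4 \left(- d + \frac{-147 + V}{-215 + d}\right) = 4 d - \frac{4 \left(-147 + V\right)}{-215 + d}$)
$P{\left(F,x \right)} = -3 + x$ ($P{\left(F,x \right)} = 3 \left(-1\right) + x = -3 + x$)
$Q = 0$ ($Q = 6 \frac{0 \cdot 715}{4 \frac{1}{-215 - 33} \left(147 + \left(-33\right)^{2} - -49 - -7095\right)} = 6 \frac{0}{4 \frac{1}{-248} \left(147 + 1089 + 49 + 7095\right)} = 6 \frac{0}{4 \left(- \frac{1}{248}\right) 8380} = 6 \frac{0}{- \frac{4190}{31}} = 6 \cdot 0 \left(- \frac{31}{4190}\right) = 6 \cdot 0 = 0$)
$Q - P{\left(-59,47 \right)} = 0 - \left(-3 + 47\right) = 0 - 44 = -44$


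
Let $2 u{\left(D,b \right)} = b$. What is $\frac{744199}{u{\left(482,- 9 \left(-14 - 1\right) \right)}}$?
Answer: $\frac{1488398}{135} \approx 11025.0$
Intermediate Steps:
$u{\left(D,b \right)} = \frac{b}{2}$
$\frac{744199}{u{\left(482,- 9 \left(-14 - 1\right) \right)}} = \frac{744199}{\frac{1}{2} \left(- 9 \left(-14 - 1\right)\right)} = \frac{744199}{\frac{1}{2} \left(\left(-9\right) \left(-15\right)\right)} = \frac{744199}{\frac{1}{2} \cdot 135} = \frac{744199}{\frac{135}{2}} = 744199 \cdot \frac{2}{135} = \frac{1488398}{135}$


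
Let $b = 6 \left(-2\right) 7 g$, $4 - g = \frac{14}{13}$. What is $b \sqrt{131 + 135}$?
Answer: $- \frac{3192 \sqrt{266}}{13} \approx -4004.6$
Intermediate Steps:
$g = \frac{38}{13}$ ($g = 4 - \frac{14}{13} = \frac{38}{13} \approx 2.9231$)
$b = - \frac{3192}{13}$ ($b = 6 \left(-2\right) 7 \cdot \frac{38}{13} = \left(-12\right) 7 \cdot \frac{38}{13} = \left(-84\right) \frac{38}{13} = - \frac{3192}{13} \approx -245.54$)
$b \sqrt{131 + 135} = - \frac{3192 \sqrt{131 + 135}}{13} = - \frac{3192 \sqrt{266}}{13}$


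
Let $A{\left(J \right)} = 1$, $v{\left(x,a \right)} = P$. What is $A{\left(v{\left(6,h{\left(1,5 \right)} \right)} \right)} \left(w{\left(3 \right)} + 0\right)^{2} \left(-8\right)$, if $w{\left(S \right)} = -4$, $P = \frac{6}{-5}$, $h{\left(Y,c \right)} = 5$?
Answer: $-128$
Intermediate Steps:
$P = - \frac{6}{5}$ ($P = 6 \left(- \frac{1}{5}\right) = - \frac{6}{5} \approx -1.2$)
$v{\left(x,a \right)} = - \frac{6}{5}$
$A{\left(v{\left(6,h{\left(1,5 \right)} \right)} \right)} \left(w{\left(3 \right)} + 0\right)^{2} \left(-8\right) = 1 \left(-4 + 0\right)^{2} \left(-8\right) = 1 \left(-4\right)^{2} \left(-8\right) = 1 \cdot 16 \left(-8\right) = 16 \left(-8\right) = -128$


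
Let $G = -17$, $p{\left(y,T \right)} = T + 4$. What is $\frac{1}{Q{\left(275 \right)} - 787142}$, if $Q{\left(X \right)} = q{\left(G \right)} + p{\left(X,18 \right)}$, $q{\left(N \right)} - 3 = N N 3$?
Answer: $- \frac{1}{786250} \approx -1.2719 \cdot 10^{-6}$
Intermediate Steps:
$p{\left(y,T \right)} = 4 + T$
$q{\left(N \right)} = 3 + 3 N^{2}$ ($q{\left(N \right)} = 3 + N N 3 = 3 + N^{2} \cdot 3 = 3 + 3 N^{2}$)
$Q{\left(X \right)} = 892$ ($Q{\left(X \right)} = \left(3 + 3 \left(-17\right)^{2}\right) + \left(4 + 18\right) = \left(3 + 3 \cdot 289\right) + 22 = \left(3 + 867\right) + 22 = 870 + 22 = 892$)
$\frac{1}{Q{\left(275 \right)} - 787142} = \frac{1}{892 - 787142} = \frac{1}{-786250} = - \frac{1}{786250}$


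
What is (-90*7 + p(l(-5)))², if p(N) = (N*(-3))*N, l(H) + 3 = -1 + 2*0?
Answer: 459684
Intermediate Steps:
l(H) = -4 (l(H) = -3 + (-1 + 2*0) = -3 + (-1 + 0) = -3 - 1 = -4)
p(N) = -3*N² (p(N) = (-3*N)*N = -3*N²)
(-90*7 + p(l(-5)))² = (-90*7 - 3*(-4)²)² = (-630 - 3*16)² = (-630 - 48)² = (-678)² = 459684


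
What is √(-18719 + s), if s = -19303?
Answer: I*√38022 ≈ 194.99*I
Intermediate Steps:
√(-18719 + s) = √(-18719 - 19303) = √(-38022) = I*√38022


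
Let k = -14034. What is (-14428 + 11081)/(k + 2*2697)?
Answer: 3347/8640 ≈ 0.38738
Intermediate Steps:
(-14428 + 11081)/(k + 2*2697) = (-14428 + 11081)/(-14034 + 2*2697) = -3347/(-14034 + 5394) = -3347/(-8640) = -3347*(-1/8640) = 3347/8640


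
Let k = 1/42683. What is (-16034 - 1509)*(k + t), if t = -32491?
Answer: 24328866634136/42683 ≈ 5.6999e+8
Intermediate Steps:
k = 1/42683 ≈ 2.3429e-5
(-16034 - 1509)*(k + t) = (-16034 - 1509)*(1/42683 - 32491) = -17543*(-1386813352/42683) = 24328866634136/42683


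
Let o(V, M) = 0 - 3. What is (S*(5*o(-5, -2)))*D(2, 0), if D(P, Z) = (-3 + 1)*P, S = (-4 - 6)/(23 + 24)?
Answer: -600/47 ≈ -12.766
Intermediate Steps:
o(V, M) = -3
S = -10/47 ≈ -0.21277
D(P, Z) = -2*P
(S*(5*o(-5, -2)))*D(2, 0) = (-50*(-3)/47)*(-2*2) = -10/47*(-15)*(-4) = (150/47)*(-4) = -600/47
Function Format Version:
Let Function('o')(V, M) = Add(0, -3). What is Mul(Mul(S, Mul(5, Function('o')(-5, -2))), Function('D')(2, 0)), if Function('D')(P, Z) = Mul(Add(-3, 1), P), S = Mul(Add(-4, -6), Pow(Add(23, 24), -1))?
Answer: Rational(-600, 47) ≈ -12.766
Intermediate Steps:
Function('o')(V, M) = -3
S = Rational(-10, 47) (S = Mul(-10, Pow(47, -1)) = Mul(-10, Rational(1, 47)) = Rational(-10, 47) ≈ -0.21277)
Function('D')(P, Z) = Mul(-2, P)
Mul(Mul(S, Mul(5, Function('o')(-5, -2))), Function('D')(2, 0)) = Mul(Mul(Rational(-10, 47), Mul(5, -3)), Mul(-2, 2)) = Mul(Mul(Rational(-10, 47), -15), -4) = Mul(Rational(150, 47), -4) = Rational(-600, 47)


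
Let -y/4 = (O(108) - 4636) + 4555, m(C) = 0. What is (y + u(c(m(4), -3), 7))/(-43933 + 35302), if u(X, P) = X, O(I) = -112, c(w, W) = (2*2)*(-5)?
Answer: -752/8631 ≈ -0.087128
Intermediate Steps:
c(w, W) = -20 (c(w, W) = 4*(-5) = -20)
y = 772 (y = -4*((-112 - 4636) + 4555) = -4*(-4748 + 4555) = -4*(-193) = 772)
(y + u(c(m(4), -3), 7))/(-43933 + 35302) = (772 - 20)/(-43933 + 35302) = 752/(-8631) = 752*(-1/8631) = -752/8631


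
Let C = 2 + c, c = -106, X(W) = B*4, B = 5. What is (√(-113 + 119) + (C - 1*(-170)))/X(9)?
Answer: 33/10 + √6/20 ≈ 3.4225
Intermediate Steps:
X(W) = 20 (X(W) = 5*4 = 20)
C = -104 (C = 2 - 106 = -104)
(√(-113 + 119) + (C - 1*(-170)))/X(9) = (√(-113 + 119) + (-104 - 1*(-170)))/20 = (√6 + (-104 + 170))/20 = (√6 + 66)/20 = (66 + √6)/20 = 33/10 + √6/20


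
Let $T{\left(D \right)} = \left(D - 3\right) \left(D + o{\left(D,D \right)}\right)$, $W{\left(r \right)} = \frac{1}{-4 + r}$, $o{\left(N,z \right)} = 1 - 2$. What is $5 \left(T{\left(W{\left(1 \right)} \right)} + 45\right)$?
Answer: $\frac{2225}{9} \approx 247.22$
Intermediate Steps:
$o{\left(N,z \right)} = -1$ ($o{\left(N,z \right)} = 1 - 2 = -1$)
$T{\left(D \right)} = \left(-1 + D\right) \left(-3 + D\right)$ ($T{\left(D \right)} = \left(D - 3\right) \left(D - 1\right) = \left(-3 + D\right) \left(-1 + D\right) = \left(-1 + D\right) \left(-3 + D\right)$)
$5 \left(T{\left(W{\left(1 \right)} \right)} + 45\right) = 5 \left(\left(3 + \left(\frac{1}{-4 + 1}\right)^{2} - \frac{4}{-4 + 1}\right) + 45\right) = 5 \left(\left(3 + \left(\frac{1}{-3}\right)^{2} - \frac{4}{-3}\right) + 45\right) = 5 \left(\left(3 + \left(- \frac{1}{3}\right)^{2} - - \frac{4}{3}\right) + 45\right) = 5 \left(\left(3 + \frac{1}{9} + \frac{4}{3}\right) + 45\right) = 5 \left(\frac{40}{9} + 45\right) = 5 \cdot \frac{445}{9} = \frac{2225}{9}$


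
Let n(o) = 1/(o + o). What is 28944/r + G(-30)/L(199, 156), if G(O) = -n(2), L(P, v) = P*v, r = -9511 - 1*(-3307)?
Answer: -299513029/64198992 ≈ -4.6654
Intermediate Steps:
r = -6204 (r = -9511 + 3307 = -6204)
n(o) = 1/(2*o)
G(O) = -¼ (G(O) = -1/(2*2) = -1*¼ = -¼)
28944/r + G(-30)/L(199, 156) = 28944/(-6204) - 1/(4*(199*156)) = 28944*(-1/6204) - ¼/31044 = -2412/517 - ¼*1/31044 = -2412/517 - 1/124176 = -299513029/64198992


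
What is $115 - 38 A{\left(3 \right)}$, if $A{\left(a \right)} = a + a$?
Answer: $-113$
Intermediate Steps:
$A{\left(a \right)} = 2 a$
$115 - 38 A{\left(3 \right)} = 115 - 38 \cdot 2 \cdot 3 = 115 - 228 = -113$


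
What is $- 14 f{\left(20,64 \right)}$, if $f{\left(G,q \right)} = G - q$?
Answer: $616$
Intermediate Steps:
$- 14 f{\left(20,64 \right)} = - 14 \left(20 - 64\right) = \left(-14\right) \left(-44\right) = 616$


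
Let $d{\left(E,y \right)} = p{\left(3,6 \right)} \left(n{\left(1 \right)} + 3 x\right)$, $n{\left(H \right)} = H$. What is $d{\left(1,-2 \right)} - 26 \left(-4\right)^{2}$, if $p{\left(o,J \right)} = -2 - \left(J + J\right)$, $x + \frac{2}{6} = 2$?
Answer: $-500$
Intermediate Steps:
$x = \frac{5}{3}$ ($x = - \frac{1}{3} + 2 = \frac{5}{3} \approx 1.6667$)
$p{\left(o,J \right)} = -2 - 2 J$
$d{\left(E,y \right)} = -84$ ($d{\left(E,y \right)} = \left(-2 - 12\right) \left(1 + 3 \cdot \frac{5}{3}\right) = \left(-2 - 12\right) \left(1 + 5\right) = \left(-14\right) 6 = -84$)
$d{\left(1,-2 \right)} - 26 \left(-4\right)^{2} = -84 - 26 \left(-4\right)^{2} = -84 - 416 = -500$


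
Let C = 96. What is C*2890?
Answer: 277440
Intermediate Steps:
C*2890 = 96*2890 = 277440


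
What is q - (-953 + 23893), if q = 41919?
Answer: 18979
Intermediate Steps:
q - (-953 + 23893) = 41919 - (-953 + 23893) = 41919 - 1*22940 = 41919 - 22940 = 18979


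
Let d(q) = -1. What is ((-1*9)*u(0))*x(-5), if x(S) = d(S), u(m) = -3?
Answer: -27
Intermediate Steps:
x(S) = -1
((-1*9)*u(0))*x(-5) = (-1*9*(-3))*(-1) = -9*(-3)*(-1) = 27*(-1) = -27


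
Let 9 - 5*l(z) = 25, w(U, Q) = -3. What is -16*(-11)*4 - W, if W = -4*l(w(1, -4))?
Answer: 3456/5 ≈ 691.20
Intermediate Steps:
l(z) = -16/5 (l(z) = 9/5 - ⅕*25 = 9/5 - 5 = -16/5)
W = 64/5 (W = -4*(-16/5) = 64/5 ≈ 12.800)
-16*(-11)*4 - W = -16*(-11)*4 - 1*64/5 = 176*4 - 64/5 = 704 - 64/5 = 3456/5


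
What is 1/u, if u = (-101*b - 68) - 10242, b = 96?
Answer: -1/20006 ≈ -4.9985e-5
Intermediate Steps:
u = -20006 (u = (-101*96 - 68) - 10242 = (-9696 - 68) - 10242 = -9764 - 10242 = -20006)
1/u = 1/(-20006) = -1/20006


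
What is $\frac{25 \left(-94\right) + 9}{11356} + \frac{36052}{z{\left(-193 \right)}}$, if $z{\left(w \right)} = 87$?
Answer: $\frac{409202845}{987972} \approx 414.18$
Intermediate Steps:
$\frac{25 \left(-94\right) + 9}{11356} + \frac{36052}{z{\left(-193 \right)}} = \frac{25 \left(-94\right) + 9}{11356} + \frac{36052}{87} = \left(-2350 + 9\right) \frac{1}{11356} + 36052 \cdot \frac{1}{87} = \left(-2341\right) \frac{1}{11356} + \frac{36052}{87} = - \frac{2341}{11356} + \frac{36052}{87} = \frac{409202845}{987972}$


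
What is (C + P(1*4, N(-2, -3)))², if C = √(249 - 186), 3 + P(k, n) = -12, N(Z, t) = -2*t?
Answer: 288 - 90*√7 ≈ 49.882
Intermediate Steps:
P(k, n) = -15 (P(k, n) = -3 - 12 = -15)
C = 3*√7 (C = √63 = 3*√7 ≈ 7.9373)
(C + P(1*4, N(-2, -3)))² = (3*√7 - 15)² = (-15 + 3*√7)²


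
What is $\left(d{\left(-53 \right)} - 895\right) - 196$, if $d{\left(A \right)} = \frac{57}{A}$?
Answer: $- \frac{57880}{53} \approx -1092.1$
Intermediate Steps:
$\left(d{\left(-53 \right)} - 895\right) - 196 = \left(\frac{57}{-53} - 895\right) - 196 = \left(57 \left(- \frac{1}{53}\right) - 895\right) - 196 = \left(- \frac{57}{53} - 895\right) - 196 = - \frac{47492}{53} - 196 = - \frac{57880}{53}$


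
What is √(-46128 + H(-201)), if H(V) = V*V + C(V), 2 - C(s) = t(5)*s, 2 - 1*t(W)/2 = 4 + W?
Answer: I*√8539 ≈ 92.407*I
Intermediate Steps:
t(W) = -4 - 2*W (t(W) = 4 - 2*(4 + W) = 4 + (-8 - 2*W) = -4 - 2*W)
C(s) = 2 + 14*s (C(s) = 2 - (-4 - 2*5)*s = 2 - (-4 - 10)*s = 2 - (-14)*s = 2 + 14*s)
H(V) = 2 + V² + 14*V (H(V) = V*V + (2 + 14*V) = V² + (2 + 14*V) = 2 + V² + 14*V)
√(-46128 + H(-201)) = √(-46128 + (2 + (-201)² + 14*(-201))) = √(-46128 + (2 + 40401 - 2814)) = √(-46128 + 37589) = √(-8539) = I*√8539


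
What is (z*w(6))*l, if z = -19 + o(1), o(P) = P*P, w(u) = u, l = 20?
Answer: -2160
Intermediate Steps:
o(P) = P²
z = -18 (z = -19 + 1² = -19 + 1 = -18)
(z*w(6))*l = -18*6*20 = -108*20 = -2160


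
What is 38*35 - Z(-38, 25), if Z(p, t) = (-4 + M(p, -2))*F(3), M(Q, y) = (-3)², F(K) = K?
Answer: 1315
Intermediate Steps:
M(Q, y) = 9
Z(p, t) = 15 (Z(p, t) = (-4 + 9)*3 = 5*3 = 15)
38*35 - Z(-38, 25) = 38*35 - 1*15 = 1330 - 15 = 1315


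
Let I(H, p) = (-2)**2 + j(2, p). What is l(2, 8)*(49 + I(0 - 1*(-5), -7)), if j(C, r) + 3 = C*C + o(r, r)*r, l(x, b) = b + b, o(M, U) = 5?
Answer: 304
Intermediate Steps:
l(x, b) = 2*b
j(C, r) = -3 + C**2 + 5*r (j(C, r) = -3 + (C*C + 5*r) = -3 + (C**2 + 5*r) = -3 + C**2 + 5*r)
I(H, p) = 5 + 5*p (I(H, p) = (-2)**2 + (-3 + 2**2 + 5*p) = 4 + (-3 + 4 + 5*p) = 4 + (1 + 5*p) = 5 + 5*p)
l(2, 8)*(49 + I(0 - 1*(-5), -7)) = (2*8)*(49 + (5 + 5*(-7))) = 16*(49 + (5 - 35)) = 16*(49 - 30) = 16*19 = 304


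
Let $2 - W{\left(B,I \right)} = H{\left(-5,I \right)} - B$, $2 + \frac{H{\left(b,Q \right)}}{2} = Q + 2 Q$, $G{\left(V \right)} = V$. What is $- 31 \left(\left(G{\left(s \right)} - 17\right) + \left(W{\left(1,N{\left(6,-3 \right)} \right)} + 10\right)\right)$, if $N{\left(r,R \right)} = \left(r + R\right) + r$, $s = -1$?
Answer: $1705$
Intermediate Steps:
$H{\left(b,Q \right)} = -4 + 6 Q$ ($H{\left(b,Q \right)} = -4 + 2 \left(Q + 2 Q\right) = -4 + 2 \cdot 3 Q = -4 + 6 Q$)
$N{\left(r,R \right)} = R + 2 r$ ($N{\left(r,R \right)} = \left(R + r\right) + r = R + 2 r$)
$W{\left(B,I \right)} = 6 + B - 6 I$ ($W{\left(B,I \right)} = 2 - \left(\left(-4 + 6 I\right) - B\right) = 2 - \left(-4 - B + 6 I\right) = 2 + \left(4 + B - 6 I\right) = 6 + B - 6 I$)
$- 31 \left(\left(G{\left(s \right)} - 17\right) + \left(W{\left(1,N{\left(6,-3 \right)} \right)} + 10\right)\right) = - 31 \left(\left(-1 - 17\right) + \left(\left(6 + 1 - 6 \left(-3 + 2 \cdot 6\right)\right) + 10\right)\right) = - 31 \left(-18 + \left(\left(6 + 1 - 6 \left(-3 + 12\right)\right) + 10\right)\right) = - 31 \left(-18 + \left(\left(6 + 1 - 54\right) + 10\right)\right) = - 31 \left(-18 + \left(-47 + 10\right)\right) = - 31 \left(-18 - 37\right) = \left(-31\right) \left(-55\right) = 1705$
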